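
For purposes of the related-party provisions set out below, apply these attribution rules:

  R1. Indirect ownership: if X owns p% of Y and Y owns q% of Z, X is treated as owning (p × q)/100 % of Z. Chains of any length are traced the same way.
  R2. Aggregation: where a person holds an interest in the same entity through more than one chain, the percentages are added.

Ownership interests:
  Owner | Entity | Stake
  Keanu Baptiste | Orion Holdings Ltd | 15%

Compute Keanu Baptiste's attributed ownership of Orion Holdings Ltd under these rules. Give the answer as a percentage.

15%

Direct interest in Orion Holdings Ltd: 15%.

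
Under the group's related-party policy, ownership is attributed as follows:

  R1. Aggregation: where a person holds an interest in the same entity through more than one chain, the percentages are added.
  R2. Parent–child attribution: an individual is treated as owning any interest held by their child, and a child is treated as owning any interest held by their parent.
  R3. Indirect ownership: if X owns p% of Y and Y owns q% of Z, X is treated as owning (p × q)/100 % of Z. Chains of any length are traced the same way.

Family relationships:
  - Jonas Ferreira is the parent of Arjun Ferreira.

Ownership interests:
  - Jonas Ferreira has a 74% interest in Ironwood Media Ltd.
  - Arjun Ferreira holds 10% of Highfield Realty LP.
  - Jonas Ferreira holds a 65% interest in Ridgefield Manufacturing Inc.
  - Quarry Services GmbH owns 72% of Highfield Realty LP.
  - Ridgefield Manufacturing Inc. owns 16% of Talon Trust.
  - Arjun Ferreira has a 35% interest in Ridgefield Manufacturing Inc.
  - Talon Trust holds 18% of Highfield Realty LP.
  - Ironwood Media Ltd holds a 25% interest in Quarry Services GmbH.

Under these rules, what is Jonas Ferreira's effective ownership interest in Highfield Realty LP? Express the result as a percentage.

26.2%

By parent–child attribution (R2), Jonas Ferreira is treated as also owning Arjun Ferreira's interest in Ridgefield Manufacturing Inc, giving 65% + 35% = 100%.
By parent–child attribution (R2), Jonas Ferreira is treated as owning Arjun Ferreira's 10% interest in Highfield Realty LP.
Chain via Ironwood Media Ltd → Quarry Services GmbH (R3): 74% × 25% × 72% = 13.32% of Highfield Realty LP.
Chain via Ridgefield Manufacturing Inc. → Talon Trust (R3): 100% × 16% × 18% = 2.88% of Highfield Realty LP.
Direct interest in Highfield Realty LP: 10%.
Aggregating (R1): 13.32% + 2.88% + 10% = 26.2%.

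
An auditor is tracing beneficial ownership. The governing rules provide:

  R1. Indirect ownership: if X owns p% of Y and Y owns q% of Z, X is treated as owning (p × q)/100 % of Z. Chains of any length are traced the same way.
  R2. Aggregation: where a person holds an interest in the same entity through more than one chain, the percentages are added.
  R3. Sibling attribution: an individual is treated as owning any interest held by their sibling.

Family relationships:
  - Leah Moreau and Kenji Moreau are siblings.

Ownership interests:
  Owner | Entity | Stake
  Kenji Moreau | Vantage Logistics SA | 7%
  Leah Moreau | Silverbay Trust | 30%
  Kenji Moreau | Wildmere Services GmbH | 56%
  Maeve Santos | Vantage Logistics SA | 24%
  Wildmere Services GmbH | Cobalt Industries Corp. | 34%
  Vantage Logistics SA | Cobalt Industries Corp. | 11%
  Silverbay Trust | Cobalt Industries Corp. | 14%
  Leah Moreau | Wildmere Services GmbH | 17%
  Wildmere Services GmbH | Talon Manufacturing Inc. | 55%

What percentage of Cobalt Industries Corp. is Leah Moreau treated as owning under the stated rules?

29.79%

By sibling attribution (R3), Leah Moreau is treated as also owning Kenji Moreau's interest in Wildmere Services GmbH, giving 17% + 56% = 73%.
By sibling attribution (R3), Leah Moreau is treated as owning Kenji Moreau's 7% interest in Vantage Logistics SA.
Chain via Wildmere Services GmbH (R1): 73% × 34% = 24.82% of Cobalt Industries Corp.
Chain via Silverbay Trust (R1): 30% × 14% = 4.2% of Cobalt Industries Corp.
Chain via Vantage Logistics SA (R1): 7% × 11% = 0.77% of Cobalt Industries Corp.
Aggregating (R2): 24.82% + 4.2% + 0.77% = 29.79%.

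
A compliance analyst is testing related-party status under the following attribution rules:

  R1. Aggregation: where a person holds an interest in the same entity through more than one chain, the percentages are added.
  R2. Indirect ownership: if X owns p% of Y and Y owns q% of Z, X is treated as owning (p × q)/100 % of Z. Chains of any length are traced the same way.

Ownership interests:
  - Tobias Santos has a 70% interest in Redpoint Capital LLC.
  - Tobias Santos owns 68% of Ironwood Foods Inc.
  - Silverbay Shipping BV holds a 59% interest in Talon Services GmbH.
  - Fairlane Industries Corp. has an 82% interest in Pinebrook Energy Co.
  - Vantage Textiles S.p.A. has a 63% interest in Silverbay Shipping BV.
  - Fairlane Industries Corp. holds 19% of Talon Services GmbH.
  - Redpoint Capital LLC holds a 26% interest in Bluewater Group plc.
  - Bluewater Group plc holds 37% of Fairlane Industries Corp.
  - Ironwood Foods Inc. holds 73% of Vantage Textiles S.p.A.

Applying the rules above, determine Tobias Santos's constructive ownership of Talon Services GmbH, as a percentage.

Chain via Redpoint Capital LLC → Bluewater Group plc → Fairlane Industries Corp. (R2): 70% × 26% × 37% × 19% = 1.27946% of Talon Services GmbH.
Chain via Ironwood Foods Inc. → Vantage Textiles S.p.A. → Silverbay Shipping BV (R2): 68% × 73% × 63% × 59% = 18.451188% of Talon Services GmbH.
Aggregating (R1): 1.27946% + 18.451188% = 19.730648%.

19.730648%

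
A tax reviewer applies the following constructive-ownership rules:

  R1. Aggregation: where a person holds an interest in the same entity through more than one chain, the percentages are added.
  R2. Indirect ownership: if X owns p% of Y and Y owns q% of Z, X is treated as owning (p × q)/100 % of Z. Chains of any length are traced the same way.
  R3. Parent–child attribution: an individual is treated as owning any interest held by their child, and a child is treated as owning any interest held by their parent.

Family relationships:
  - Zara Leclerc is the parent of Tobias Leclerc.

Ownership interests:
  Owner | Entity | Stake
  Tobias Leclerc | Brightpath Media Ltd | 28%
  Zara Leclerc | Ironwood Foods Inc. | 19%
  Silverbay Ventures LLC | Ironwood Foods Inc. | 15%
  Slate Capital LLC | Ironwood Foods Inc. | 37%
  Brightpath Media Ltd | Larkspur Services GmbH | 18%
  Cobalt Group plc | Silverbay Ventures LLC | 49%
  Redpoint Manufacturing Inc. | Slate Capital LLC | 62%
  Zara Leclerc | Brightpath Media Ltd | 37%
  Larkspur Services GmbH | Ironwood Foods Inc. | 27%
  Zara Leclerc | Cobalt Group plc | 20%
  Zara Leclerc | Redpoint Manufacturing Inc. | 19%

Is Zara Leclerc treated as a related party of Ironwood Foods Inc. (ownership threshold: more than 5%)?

By parent–child attribution (R3), Zara Leclerc is treated as also owning Tobias Leclerc's interest in Brightpath Media Ltd, giving 37% + 28% = 65%.
Chain via Brightpath Media Ltd → Larkspur Services GmbH (R2): 65% × 18% × 27% = 3.159% of Ironwood Foods Inc.
Chain via Redpoint Manufacturing Inc. → Slate Capital LLC (R2): 19% × 62% × 37% = 4.3586% of Ironwood Foods Inc.
Chain via Cobalt Group plc → Silverbay Ventures LLC (R2): 20% × 49% × 15% = 1.47% of Ironwood Foods Inc.
Direct interest in Ironwood Foods Inc: 19%.
Aggregating (R1): 3.159% + 4.3586% + 1.47% + 19% = 27.9876%.
27.9876% exceeds the 5% threshold, so Zara is a related party to Ironwood Foods Inc.

Yes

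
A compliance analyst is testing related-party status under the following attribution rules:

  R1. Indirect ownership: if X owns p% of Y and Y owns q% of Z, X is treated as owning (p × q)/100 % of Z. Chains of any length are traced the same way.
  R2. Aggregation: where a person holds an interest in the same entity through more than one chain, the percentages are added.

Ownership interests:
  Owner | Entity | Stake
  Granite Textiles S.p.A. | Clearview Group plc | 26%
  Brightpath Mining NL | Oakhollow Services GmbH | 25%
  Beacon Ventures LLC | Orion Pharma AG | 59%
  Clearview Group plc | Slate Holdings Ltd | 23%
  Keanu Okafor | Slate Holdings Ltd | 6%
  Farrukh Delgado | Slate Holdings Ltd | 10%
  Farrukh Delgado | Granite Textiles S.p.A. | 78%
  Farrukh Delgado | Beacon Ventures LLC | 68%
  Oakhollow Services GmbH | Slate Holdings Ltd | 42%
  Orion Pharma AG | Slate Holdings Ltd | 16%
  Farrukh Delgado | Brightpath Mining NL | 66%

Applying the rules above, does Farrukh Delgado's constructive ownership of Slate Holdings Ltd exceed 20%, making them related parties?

Chain via Brightpath Mining NL → Oakhollow Services GmbH (R1): 66% × 25% × 42% = 6.93% of Slate Holdings Ltd.
Chain via Beacon Ventures LLC → Orion Pharma AG (R1): 68% × 59% × 16% = 6.4192% of Slate Holdings Ltd.
Chain via Granite Textiles S.p.A. → Clearview Group plc (R1): 78% × 26% × 23% = 4.6644% of Slate Holdings Ltd.
Direct interest in Slate Holdings Ltd: 10%.
Aggregating (R2): 6.93% + 6.4192% + 4.6644% + 10% = 28.0136%.
28.0136% exceeds the 20% threshold, so Farrukh is a related party to Slate Holdings Ltd.

Yes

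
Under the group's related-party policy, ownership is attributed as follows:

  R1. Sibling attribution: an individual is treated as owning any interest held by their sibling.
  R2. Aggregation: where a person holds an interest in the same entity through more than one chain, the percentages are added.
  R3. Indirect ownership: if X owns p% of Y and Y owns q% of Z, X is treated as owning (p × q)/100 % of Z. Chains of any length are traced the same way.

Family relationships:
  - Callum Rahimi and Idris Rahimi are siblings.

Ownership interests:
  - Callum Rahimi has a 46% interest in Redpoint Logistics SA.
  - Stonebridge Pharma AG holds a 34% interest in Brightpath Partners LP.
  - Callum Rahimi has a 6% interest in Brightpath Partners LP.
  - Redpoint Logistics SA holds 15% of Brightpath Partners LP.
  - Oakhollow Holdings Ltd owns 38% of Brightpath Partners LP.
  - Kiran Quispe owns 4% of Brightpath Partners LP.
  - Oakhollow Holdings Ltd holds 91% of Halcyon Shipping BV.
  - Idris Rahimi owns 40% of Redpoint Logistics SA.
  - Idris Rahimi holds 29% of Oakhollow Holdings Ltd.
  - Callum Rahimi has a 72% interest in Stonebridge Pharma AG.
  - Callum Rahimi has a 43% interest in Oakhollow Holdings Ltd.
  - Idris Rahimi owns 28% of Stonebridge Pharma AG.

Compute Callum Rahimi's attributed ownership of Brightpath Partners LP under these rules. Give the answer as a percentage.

80.26%

By sibling attribution (R1), Callum Rahimi is treated as also owning Idris Rahimi's interest in Oakhollow Holdings Ltd, giving 43% + 29% = 72%.
By sibling attribution (R1), Callum Rahimi is treated as also owning Idris Rahimi's interest in Stonebridge Pharma AG, giving 72% + 28% = 100%.
By sibling attribution (R1), Callum Rahimi is treated as also owning Idris Rahimi's interest in Redpoint Logistics SA, giving 46% + 40% = 86%.
Chain via Oakhollow Holdings Ltd (R3): 72% × 38% = 27.36% of Brightpath Partners LP.
Chain via Stonebridge Pharma AG (R3): 100% × 34% = 34% of Brightpath Partners LP.
Chain via Redpoint Logistics SA (R3): 86% × 15% = 12.9% of Brightpath Partners LP.
Direct interest in Brightpath Partners LP: 6%.
Aggregating (R2): 27.36% + 34% + 12.9% + 6% = 80.26%.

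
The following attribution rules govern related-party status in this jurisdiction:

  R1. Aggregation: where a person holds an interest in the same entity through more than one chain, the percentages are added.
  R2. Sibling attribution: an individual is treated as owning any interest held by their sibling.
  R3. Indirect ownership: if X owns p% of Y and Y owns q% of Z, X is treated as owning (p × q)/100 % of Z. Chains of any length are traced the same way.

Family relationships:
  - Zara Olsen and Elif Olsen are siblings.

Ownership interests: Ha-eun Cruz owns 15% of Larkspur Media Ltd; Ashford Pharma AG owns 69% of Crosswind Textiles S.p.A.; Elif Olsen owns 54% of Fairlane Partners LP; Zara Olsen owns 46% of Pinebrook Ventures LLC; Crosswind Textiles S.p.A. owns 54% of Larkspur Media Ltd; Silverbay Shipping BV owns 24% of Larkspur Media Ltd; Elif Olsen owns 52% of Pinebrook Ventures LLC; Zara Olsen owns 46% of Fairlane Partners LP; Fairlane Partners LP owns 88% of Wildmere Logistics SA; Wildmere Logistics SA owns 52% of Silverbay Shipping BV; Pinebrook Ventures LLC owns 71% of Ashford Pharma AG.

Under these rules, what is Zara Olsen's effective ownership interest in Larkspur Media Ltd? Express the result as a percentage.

36.907908%

By sibling attribution (R2), Zara Olsen is treated as also owning Elif Olsen's interest in Pinebrook Ventures LLC, giving 46% + 52% = 98%.
By sibling attribution (R2), Zara Olsen is treated as also owning Elif Olsen's interest in Fairlane Partners LP, giving 46% + 54% = 100%.
Chain via Pinebrook Ventures LLC → Ashford Pharma AG → Crosswind Textiles S.p.A. (R3): 98% × 71% × 69% × 54% = 25.925508% of Larkspur Media Ltd.
Chain via Fairlane Partners LP → Wildmere Logistics SA → Silverbay Shipping BV (R3): 100% × 88% × 52% × 24% = 10.9824% of Larkspur Media Ltd.
Aggregating (R1): 25.925508% + 10.9824% = 36.907908%.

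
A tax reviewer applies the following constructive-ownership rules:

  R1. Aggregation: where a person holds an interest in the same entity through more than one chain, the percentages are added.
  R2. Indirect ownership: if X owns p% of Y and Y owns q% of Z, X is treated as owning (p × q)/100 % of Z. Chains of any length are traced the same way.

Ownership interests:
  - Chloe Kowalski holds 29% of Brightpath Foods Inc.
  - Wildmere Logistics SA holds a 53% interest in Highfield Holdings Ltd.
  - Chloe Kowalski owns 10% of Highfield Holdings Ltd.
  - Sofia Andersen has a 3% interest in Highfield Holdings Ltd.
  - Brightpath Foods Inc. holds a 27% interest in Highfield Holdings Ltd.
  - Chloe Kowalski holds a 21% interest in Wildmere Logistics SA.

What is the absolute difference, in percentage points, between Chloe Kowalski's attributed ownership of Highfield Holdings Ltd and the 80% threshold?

51.04

Chain via Wildmere Logistics SA (R2): 21% × 53% = 11.13% of Highfield Holdings Ltd.
Chain via Brightpath Foods Inc. (R2): 29% × 27% = 7.83% of Highfield Holdings Ltd.
Direct interest in Highfield Holdings Ltd: 10%.
Aggregating (R1): 11.13% + 7.83% + 10% = 28.96%.
28.96% falls short of the 80% threshold by 51.04 percentage points.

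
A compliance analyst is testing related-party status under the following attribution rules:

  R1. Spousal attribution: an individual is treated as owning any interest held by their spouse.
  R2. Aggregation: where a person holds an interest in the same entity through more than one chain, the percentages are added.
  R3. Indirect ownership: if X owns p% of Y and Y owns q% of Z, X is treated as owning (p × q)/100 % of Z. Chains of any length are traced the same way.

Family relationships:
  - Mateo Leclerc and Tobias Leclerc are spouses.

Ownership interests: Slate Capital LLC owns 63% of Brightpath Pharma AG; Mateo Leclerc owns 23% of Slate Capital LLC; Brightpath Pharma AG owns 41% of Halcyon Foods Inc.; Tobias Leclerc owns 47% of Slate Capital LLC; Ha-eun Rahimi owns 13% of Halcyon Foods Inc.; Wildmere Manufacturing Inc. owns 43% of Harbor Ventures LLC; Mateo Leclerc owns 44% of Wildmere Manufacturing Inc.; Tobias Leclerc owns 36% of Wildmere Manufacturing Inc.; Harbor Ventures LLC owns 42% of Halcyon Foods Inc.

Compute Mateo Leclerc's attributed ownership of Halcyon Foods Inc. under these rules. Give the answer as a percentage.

By spousal attribution (R1), Mateo Leclerc is treated as also owning Tobias Leclerc's interest in Wildmere Manufacturing Inc, giving 44% + 36% = 80%.
By spousal attribution (R1), Mateo Leclerc is treated as also owning Tobias Leclerc's interest in Slate Capital LLC, giving 23% + 47% = 70%.
Chain via Wildmere Manufacturing Inc. → Harbor Ventures LLC (R3): 80% × 43% × 42% = 14.448% of Halcyon Foods Inc.
Chain via Slate Capital LLC → Brightpath Pharma AG (R3): 70% × 63% × 41% = 18.081% of Halcyon Foods Inc.
Aggregating (R2): 14.448% + 18.081% = 32.529%.

32.529%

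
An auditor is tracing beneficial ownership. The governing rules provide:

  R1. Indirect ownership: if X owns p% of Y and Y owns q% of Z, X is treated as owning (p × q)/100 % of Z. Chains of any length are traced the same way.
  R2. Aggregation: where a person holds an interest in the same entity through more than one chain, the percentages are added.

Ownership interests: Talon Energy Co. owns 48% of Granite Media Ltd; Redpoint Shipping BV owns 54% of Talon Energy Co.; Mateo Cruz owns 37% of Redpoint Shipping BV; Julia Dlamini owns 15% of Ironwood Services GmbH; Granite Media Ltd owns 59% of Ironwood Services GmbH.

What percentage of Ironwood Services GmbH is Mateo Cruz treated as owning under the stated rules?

Chain via Redpoint Shipping BV → Talon Energy Co. → Granite Media Ltd (R1): 37% × 54% × 48% × 59% = 5.658336% of Ironwood Services GmbH.

5.658336%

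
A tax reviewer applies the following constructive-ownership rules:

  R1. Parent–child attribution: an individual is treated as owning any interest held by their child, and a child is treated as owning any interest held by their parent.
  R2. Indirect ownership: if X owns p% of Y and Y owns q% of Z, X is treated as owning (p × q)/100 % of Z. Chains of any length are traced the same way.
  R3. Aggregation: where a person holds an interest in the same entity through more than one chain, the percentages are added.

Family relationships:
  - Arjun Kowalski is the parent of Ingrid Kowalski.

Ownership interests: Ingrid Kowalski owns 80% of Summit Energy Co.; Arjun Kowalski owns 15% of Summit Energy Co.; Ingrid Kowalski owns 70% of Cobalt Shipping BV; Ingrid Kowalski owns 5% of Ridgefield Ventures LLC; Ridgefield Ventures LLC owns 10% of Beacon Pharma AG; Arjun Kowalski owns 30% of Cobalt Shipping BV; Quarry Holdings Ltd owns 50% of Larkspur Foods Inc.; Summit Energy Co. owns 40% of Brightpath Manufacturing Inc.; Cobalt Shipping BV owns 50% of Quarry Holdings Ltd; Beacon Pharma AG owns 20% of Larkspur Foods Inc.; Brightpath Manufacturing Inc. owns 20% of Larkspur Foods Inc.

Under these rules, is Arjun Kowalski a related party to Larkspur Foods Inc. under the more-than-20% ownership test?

By parent–child attribution (R1), Arjun Kowalski is treated as also owning Ingrid Kowalski's interest in Summit Energy Co, giving 15% + 80% = 95%.
By parent–child attribution (R1), Arjun Kowalski is treated as also owning Ingrid Kowalski's interest in Cobalt Shipping BV, giving 30% + 70% = 100%.
By parent–child attribution (R1), Arjun Kowalski is treated as owning Ingrid Kowalski's 5% interest in Ridgefield Ventures LLC.
Chain via Summit Energy Co. → Brightpath Manufacturing Inc. (R2): 95% × 40% × 20% = 7.6% of Larkspur Foods Inc.
Chain via Cobalt Shipping BV → Quarry Holdings Ltd (R2): 100% × 50% × 50% = 25% of Larkspur Foods Inc.
Chain via Ridgefield Ventures LLC → Beacon Pharma AG (R2): 5% × 10% × 20% = 0.1% of Larkspur Foods Inc.
Aggregating (R3): 7.6% + 25% + 0.1% = 32.7%.
32.7% exceeds the 20% threshold, so Arjun is a related party to Larkspur Foods Inc.

Yes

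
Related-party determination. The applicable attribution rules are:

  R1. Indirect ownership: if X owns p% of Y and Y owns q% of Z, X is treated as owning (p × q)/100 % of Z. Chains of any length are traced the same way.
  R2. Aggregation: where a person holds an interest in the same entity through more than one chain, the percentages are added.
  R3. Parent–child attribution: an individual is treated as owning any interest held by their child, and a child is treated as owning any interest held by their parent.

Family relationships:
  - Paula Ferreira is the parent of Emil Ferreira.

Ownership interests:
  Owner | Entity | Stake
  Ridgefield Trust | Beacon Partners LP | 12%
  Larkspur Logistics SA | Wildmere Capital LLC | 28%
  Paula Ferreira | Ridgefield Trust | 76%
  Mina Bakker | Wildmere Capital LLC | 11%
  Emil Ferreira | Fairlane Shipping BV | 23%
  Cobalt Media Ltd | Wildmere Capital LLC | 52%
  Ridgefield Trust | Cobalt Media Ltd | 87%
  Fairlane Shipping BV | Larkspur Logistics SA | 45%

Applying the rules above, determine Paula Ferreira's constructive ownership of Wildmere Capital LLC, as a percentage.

37.2804%

By parent–child attribution (R3), Paula Ferreira is treated as owning Emil Ferreira's 23% interest in Fairlane Shipping BV.
Chain via Ridgefield Trust → Cobalt Media Ltd (R1): 76% × 87% × 52% = 34.3824% of Wildmere Capital LLC.
Chain via Fairlane Shipping BV → Larkspur Logistics SA (R1): 23% × 45% × 28% = 2.898% of Wildmere Capital LLC.
Aggregating (R2): 34.3824% + 2.898% = 37.2804%.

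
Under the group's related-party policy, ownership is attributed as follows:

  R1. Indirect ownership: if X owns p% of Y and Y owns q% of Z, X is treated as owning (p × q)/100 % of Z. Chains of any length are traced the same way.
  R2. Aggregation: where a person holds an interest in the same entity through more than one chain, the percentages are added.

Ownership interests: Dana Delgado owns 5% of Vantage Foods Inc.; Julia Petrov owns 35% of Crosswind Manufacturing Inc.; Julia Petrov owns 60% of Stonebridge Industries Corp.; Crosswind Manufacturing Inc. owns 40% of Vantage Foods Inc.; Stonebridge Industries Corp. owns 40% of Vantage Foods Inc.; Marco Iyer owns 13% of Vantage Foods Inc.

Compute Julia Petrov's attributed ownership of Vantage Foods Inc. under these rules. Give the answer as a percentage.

Chain via Crosswind Manufacturing Inc. (R1): 35% × 40% = 14% of Vantage Foods Inc.
Chain via Stonebridge Industries Corp. (R1): 60% × 40% = 24% of Vantage Foods Inc.
Aggregating (R2): 14% + 24% = 38%.

38%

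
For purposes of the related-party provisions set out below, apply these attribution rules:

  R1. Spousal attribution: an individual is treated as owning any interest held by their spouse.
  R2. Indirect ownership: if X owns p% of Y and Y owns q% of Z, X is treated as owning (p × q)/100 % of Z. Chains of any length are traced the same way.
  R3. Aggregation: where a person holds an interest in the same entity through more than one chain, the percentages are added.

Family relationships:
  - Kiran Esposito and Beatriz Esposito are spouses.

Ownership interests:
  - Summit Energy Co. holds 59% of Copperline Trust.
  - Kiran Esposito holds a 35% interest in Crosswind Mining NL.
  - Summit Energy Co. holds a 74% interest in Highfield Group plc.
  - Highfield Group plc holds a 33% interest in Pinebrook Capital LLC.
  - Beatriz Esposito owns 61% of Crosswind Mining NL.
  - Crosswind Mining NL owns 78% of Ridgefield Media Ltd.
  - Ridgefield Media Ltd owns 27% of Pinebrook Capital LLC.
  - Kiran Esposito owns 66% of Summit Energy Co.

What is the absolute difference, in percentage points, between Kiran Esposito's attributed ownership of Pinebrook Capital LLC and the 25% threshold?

11.3348

By spousal attribution (R1), Kiran Esposito is treated as also owning Beatriz Esposito's interest in Crosswind Mining NL, giving 35% + 61% = 96%.
Chain via Summit Energy Co. → Highfield Group plc (R2): 66% × 74% × 33% = 16.1172% of Pinebrook Capital LLC.
Chain via Crosswind Mining NL → Ridgefield Media Ltd (R2): 96% × 78% × 27% = 20.2176% of Pinebrook Capital LLC.
Aggregating (R3): 16.1172% + 20.2176% = 36.3348%.
36.3348% exceeds the 25% threshold by 11.3348 percentage points.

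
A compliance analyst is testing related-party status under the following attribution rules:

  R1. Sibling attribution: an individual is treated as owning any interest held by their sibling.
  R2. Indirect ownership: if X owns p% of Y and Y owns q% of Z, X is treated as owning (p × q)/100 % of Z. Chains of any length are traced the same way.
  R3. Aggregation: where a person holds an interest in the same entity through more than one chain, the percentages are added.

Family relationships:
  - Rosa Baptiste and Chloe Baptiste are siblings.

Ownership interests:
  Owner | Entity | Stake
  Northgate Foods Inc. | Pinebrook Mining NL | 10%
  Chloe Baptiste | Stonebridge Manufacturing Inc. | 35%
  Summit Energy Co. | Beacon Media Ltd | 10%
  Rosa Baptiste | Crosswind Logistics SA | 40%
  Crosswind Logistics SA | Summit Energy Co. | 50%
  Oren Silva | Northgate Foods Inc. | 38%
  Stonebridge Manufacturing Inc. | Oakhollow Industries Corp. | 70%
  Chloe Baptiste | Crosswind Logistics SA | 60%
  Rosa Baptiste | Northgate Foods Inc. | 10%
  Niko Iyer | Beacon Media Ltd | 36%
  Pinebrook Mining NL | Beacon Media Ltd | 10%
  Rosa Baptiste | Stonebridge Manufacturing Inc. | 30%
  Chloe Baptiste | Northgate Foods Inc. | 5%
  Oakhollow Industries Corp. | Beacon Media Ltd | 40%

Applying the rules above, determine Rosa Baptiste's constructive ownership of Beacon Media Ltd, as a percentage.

23.35%

By sibling attribution (R1), Rosa Baptiste is treated as also owning Chloe Baptiste's interest in Northgate Foods Inc, giving 10% + 5% = 15%.
By sibling attribution (R1), Rosa Baptiste is treated as also owning Chloe Baptiste's interest in Stonebridge Manufacturing Inc, giving 30% + 35% = 65%.
By sibling attribution (R1), Rosa Baptiste is treated as also owning Chloe Baptiste's interest in Crosswind Logistics SA, giving 40% + 60% = 100%.
Chain via Northgate Foods Inc. → Pinebrook Mining NL (R2): 15% × 10% × 10% = 0.15% of Beacon Media Ltd.
Chain via Stonebridge Manufacturing Inc. → Oakhollow Industries Corp. (R2): 65% × 70% × 40% = 18.2% of Beacon Media Ltd.
Chain via Crosswind Logistics SA → Summit Energy Co. (R2): 100% × 50% × 10% = 5% of Beacon Media Ltd.
Aggregating (R3): 0.15% + 18.2% + 5% = 23.35%.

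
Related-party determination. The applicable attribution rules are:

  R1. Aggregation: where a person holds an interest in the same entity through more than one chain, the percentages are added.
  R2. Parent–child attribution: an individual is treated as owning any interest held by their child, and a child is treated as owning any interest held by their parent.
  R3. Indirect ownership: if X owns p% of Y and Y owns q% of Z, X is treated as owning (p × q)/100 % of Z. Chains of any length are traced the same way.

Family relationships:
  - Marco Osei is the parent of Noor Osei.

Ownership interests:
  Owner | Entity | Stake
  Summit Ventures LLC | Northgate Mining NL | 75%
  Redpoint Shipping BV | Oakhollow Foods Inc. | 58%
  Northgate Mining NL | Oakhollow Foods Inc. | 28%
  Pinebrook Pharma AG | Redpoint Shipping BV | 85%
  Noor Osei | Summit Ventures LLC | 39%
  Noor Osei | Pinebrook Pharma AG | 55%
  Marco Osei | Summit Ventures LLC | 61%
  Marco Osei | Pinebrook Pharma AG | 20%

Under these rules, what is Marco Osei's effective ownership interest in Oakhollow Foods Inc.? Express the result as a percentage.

By parent–child attribution (R2), Marco Osei is treated as also owning Noor Osei's interest in Pinebrook Pharma AG, giving 20% + 55% = 75%.
By parent–child attribution (R2), Marco Osei is treated as also owning Noor Osei's interest in Summit Ventures LLC, giving 61% + 39% = 100%.
Chain via Pinebrook Pharma AG → Redpoint Shipping BV (R3): 75% × 85% × 58% = 36.975% of Oakhollow Foods Inc.
Chain via Summit Ventures LLC → Northgate Mining NL (R3): 100% × 75% × 28% = 21% of Oakhollow Foods Inc.
Aggregating (R1): 36.975% + 21% = 57.975%.

57.975%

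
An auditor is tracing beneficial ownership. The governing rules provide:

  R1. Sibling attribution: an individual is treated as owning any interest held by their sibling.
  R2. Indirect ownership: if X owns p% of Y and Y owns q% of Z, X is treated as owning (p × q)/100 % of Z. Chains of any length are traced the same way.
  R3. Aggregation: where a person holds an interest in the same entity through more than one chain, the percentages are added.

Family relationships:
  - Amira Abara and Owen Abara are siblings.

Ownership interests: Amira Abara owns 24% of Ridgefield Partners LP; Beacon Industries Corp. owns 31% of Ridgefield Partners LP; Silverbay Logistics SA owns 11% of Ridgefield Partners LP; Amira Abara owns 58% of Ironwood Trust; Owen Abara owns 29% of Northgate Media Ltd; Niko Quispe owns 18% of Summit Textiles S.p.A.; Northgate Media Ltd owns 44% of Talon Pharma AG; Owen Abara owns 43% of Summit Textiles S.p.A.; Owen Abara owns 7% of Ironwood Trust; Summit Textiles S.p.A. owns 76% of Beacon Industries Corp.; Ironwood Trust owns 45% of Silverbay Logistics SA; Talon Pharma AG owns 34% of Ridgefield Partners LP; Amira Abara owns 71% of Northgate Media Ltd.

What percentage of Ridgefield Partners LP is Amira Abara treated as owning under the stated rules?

By sibling attribution (R1), Amira Abara is treated as also owning Owen Abara's interest in Ironwood Trust, giving 58% + 7% = 65%.
By sibling attribution (R1), Amira Abara is treated as also owning Owen Abara's interest in Northgate Media Ltd, giving 71% + 29% = 100%.
By sibling attribution (R1), Amira Abara is treated as owning Owen Abara's 43% interest in Summit Textiles S.p.A.
Chain via Ironwood Trust → Silverbay Logistics SA (R2): 65% × 45% × 11% = 3.2175% of Ridgefield Partners LP.
Chain via Northgate Media Ltd → Talon Pharma AG (R2): 100% × 44% × 34% = 14.96% of Ridgefield Partners LP.
Direct interest in Ridgefield Partners LP: 24%.
Chain via Summit Textiles S.p.A. → Beacon Industries Corp. (R2): 43% × 76% × 31% = 10.1308% of Ridgefield Partners LP.
Aggregating (R3): 3.2175% + 14.96% + 24% + 10.1308% = 52.3083%.

52.3083%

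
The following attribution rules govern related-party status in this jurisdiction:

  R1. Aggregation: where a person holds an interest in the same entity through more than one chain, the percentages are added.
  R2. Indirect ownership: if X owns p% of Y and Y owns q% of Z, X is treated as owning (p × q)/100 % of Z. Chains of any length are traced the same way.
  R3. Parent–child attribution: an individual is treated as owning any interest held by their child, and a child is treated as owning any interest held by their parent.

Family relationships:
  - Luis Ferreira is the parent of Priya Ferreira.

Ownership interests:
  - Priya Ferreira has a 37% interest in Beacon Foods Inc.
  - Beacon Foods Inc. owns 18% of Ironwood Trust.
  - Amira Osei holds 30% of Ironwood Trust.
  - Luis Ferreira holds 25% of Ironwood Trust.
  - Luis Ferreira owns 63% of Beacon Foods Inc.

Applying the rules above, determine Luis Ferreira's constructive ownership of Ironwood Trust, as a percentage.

By parent–child attribution (R3), Luis Ferreira is treated as also owning Priya Ferreira's interest in Beacon Foods Inc, giving 63% + 37% = 100%.
Chain via Beacon Foods Inc. (R2): 100% × 18% = 18% of Ironwood Trust.
Direct interest in Ironwood Trust: 25%.
Aggregating (R1): 18% + 25% = 43%.

43%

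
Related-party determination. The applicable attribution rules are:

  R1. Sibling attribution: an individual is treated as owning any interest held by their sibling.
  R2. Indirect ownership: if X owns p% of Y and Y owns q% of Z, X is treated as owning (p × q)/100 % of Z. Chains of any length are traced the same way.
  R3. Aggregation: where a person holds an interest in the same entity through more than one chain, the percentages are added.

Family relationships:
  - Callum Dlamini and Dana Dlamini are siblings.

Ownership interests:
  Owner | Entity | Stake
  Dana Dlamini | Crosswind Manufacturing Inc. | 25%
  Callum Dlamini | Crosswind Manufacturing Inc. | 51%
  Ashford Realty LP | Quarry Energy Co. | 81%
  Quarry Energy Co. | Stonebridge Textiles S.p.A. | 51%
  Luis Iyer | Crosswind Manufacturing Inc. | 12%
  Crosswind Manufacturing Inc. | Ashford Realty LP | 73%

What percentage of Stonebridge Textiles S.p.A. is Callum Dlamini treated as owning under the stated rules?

By sibling attribution (R1), Callum Dlamini is treated as also owning Dana Dlamini's interest in Crosswind Manufacturing Inc, giving 51% + 25% = 76%.
Chain via Crosswind Manufacturing Inc. → Ashford Realty LP → Quarry Energy Co. (R2): 76% × 73% × 81% × 51% = 22.918788% of Stonebridge Textiles S.p.A.

22.918788%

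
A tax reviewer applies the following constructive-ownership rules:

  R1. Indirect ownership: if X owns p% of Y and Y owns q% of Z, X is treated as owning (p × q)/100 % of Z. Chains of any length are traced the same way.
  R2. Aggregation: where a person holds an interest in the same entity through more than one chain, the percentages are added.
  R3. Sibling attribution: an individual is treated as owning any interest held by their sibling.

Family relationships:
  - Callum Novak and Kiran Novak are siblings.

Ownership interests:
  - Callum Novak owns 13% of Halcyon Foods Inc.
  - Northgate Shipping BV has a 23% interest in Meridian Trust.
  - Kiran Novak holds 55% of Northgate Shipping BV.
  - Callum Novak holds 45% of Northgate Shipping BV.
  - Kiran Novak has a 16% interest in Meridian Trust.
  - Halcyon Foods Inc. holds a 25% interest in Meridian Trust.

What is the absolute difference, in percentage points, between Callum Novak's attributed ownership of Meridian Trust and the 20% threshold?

By sibling attribution (R3), Callum Novak is treated as also owning Kiran Novak's interest in Northgate Shipping BV, giving 45% + 55% = 100%.
By sibling attribution (R3), Callum Novak is treated as owning Kiran Novak's 16% interest in Meridian Trust.
Chain via Northgate Shipping BV (R1): 100% × 23% = 23% of Meridian Trust.
Chain via Halcyon Foods Inc. (R1): 13% × 25% = 3.25% of Meridian Trust.
Direct interest in Meridian Trust: 16%.
Aggregating (R2): 23% + 3.25% + 16% = 42.25%.
42.25% exceeds the 20% threshold by 22.25 percentage points.

22.25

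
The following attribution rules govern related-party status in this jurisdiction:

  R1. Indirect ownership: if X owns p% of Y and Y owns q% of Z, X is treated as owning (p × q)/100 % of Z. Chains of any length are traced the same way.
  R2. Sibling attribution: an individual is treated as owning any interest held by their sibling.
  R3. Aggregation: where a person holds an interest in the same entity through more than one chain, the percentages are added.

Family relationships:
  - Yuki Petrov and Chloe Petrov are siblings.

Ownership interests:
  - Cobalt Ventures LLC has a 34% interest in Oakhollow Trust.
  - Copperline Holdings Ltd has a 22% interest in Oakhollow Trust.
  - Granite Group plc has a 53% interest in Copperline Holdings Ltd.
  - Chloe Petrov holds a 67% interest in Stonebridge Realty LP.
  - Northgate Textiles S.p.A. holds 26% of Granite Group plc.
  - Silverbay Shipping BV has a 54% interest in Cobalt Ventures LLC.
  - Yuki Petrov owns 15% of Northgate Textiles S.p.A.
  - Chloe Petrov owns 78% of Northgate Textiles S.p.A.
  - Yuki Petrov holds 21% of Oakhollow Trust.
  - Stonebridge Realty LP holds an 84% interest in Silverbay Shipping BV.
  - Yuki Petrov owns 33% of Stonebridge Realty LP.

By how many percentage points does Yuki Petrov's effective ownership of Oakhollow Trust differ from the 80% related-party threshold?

By sibling attribution (R2), Yuki Petrov is treated as also owning Chloe Petrov's interest in Northgate Textiles S.p.A, giving 15% + 78% = 93%.
By sibling attribution (R2), Yuki Petrov is treated as also owning Chloe Petrov's interest in Stonebridge Realty LP, giving 33% + 67% = 100%.
Chain via Northgate Textiles S.p.A. → Granite Group plc → Copperline Holdings Ltd (R1): 93% × 26% × 53% × 22% = 2.819388% of Oakhollow Trust.
Chain via Stonebridge Realty LP → Silverbay Shipping BV → Cobalt Ventures LLC (R1): 100% × 84% × 54% × 34% = 15.4224% of Oakhollow Trust.
Direct interest in Oakhollow Trust: 21%.
Aggregating (R3): 2.819388% + 15.4224% + 21% = 39.241788%.
39.241788% falls short of the 80% threshold by 40.758212 percentage points.

40.758212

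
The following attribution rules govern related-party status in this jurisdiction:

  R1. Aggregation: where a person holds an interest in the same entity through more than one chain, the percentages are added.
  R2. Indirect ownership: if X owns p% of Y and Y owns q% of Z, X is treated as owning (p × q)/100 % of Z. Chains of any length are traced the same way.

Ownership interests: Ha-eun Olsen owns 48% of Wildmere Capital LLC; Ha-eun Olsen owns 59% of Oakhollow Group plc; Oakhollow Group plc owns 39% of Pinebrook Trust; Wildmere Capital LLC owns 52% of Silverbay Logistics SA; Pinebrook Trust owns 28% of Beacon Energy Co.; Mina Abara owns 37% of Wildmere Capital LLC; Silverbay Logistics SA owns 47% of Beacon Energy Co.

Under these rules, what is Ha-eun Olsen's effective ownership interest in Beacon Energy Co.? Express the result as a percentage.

Chain via Wildmere Capital LLC → Silverbay Logistics SA (R2): 48% × 52% × 47% = 11.7312% of Beacon Energy Co.
Chain via Oakhollow Group plc → Pinebrook Trust (R2): 59% × 39% × 28% = 6.4428% of Beacon Energy Co.
Aggregating (R1): 11.7312% + 6.4428% = 18.174%.

18.174%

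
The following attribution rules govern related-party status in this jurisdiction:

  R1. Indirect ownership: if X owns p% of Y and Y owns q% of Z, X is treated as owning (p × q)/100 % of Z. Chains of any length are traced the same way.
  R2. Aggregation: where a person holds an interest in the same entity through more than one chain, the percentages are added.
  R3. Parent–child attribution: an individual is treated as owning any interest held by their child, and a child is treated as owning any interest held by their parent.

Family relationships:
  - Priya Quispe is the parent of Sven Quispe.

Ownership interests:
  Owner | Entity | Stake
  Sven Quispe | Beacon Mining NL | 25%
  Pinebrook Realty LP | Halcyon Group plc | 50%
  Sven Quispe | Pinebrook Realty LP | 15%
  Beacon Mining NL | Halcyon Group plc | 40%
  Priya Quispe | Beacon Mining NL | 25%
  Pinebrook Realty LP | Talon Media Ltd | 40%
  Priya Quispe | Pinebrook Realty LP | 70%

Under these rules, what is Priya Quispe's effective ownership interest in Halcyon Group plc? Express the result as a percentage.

By parent–child attribution (R3), Priya Quispe is treated as also owning Sven Quispe's interest in Beacon Mining NL, giving 25% + 25% = 50%.
By parent–child attribution (R3), Priya Quispe is treated as also owning Sven Quispe's interest in Pinebrook Realty LP, giving 70% + 15% = 85%.
Chain via Beacon Mining NL (R1): 50% × 40% = 20% of Halcyon Group plc.
Chain via Pinebrook Realty LP (R1): 85% × 50% = 42.5% of Halcyon Group plc.
Aggregating (R2): 20% + 42.5% = 62.5%.

62.5%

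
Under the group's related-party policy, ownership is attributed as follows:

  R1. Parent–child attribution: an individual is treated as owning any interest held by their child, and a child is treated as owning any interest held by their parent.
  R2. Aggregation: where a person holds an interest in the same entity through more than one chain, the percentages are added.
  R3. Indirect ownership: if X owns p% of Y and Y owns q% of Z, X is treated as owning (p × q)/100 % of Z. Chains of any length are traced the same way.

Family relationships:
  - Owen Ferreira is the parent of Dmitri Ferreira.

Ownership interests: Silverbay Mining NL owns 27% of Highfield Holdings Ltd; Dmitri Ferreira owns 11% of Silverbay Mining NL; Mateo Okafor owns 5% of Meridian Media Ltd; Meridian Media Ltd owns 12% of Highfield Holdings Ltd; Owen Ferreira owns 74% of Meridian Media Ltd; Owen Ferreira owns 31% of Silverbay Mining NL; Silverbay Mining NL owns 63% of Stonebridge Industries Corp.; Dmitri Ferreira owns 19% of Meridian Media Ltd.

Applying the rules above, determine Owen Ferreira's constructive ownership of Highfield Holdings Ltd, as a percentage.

By parent–child attribution (R1), Owen Ferreira is treated as also owning Dmitri Ferreira's interest in Meridian Media Ltd, giving 74% + 19% = 93%.
By parent–child attribution (R1), Owen Ferreira is treated as also owning Dmitri Ferreira's interest in Silverbay Mining NL, giving 31% + 11% = 42%.
Chain via Meridian Media Ltd (R3): 93% × 12% = 11.16% of Highfield Holdings Ltd.
Chain via Silverbay Mining NL (R3): 42% × 27% = 11.34% of Highfield Holdings Ltd.
Aggregating (R2): 11.16% + 11.34% = 22.5%.

22.5%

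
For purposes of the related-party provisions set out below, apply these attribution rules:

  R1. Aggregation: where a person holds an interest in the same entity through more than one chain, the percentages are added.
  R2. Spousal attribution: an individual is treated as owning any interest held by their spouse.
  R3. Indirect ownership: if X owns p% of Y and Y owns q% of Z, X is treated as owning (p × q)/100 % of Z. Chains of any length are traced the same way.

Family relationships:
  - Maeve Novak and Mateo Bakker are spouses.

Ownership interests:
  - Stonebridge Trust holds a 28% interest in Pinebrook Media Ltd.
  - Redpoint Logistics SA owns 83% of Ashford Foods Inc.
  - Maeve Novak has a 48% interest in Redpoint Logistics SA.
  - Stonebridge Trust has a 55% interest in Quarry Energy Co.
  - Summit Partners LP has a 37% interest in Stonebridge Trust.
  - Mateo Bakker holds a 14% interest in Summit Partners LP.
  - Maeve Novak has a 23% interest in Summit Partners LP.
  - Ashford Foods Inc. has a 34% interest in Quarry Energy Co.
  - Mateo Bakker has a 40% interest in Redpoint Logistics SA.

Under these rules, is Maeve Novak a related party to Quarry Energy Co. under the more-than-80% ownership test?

By spousal attribution (R2), Maeve Novak is treated as also owning Mateo Bakker's interest in Summit Partners LP, giving 23% + 14% = 37%.
By spousal attribution (R2), Maeve Novak is treated as also owning Mateo Bakker's interest in Redpoint Logistics SA, giving 48% + 40% = 88%.
Chain via Summit Partners LP → Stonebridge Trust (R3): 37% × 37% × 55% = 7.5295% of Quarry Energy Co.
Chain via Redpoint Logistics SA → Ashford Foods Inc. (R3): 88% × 83% × 34% = 24.8336% of Quarry Energy Co.
Aggregating (R1): 7.5295% + 24.8336% = 32.3631%.
32.3631% does not exceed the 80% threshold, so Maeve is not a related party to Quarry Energy Co.

No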